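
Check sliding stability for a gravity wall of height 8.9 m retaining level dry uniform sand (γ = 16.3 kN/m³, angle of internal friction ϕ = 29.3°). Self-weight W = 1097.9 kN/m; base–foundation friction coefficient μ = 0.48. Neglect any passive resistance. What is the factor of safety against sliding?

K_a = tan²(45° − 29.3°/2) = 0.3428.
P_a = ½K_aγH² = 0.5×0.3428×16.3×8.9² = 221.3 kN/m, acting at H/3 = 2.967 m above the base.
FS_sliding = μW / P_a = 0.48×1097.9 / 221.3 = 2.381.

2.38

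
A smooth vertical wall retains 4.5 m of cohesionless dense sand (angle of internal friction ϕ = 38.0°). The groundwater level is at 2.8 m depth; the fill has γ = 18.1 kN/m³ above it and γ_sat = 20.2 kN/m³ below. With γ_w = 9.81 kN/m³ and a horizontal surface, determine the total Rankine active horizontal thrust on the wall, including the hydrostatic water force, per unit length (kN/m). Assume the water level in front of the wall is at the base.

55.1 kN/m

K_a = tan²(45° − φ/2) = 0.2379.
γ' = 20.2 − 9.81 = 10.39 kN/m³. Depth below WT = 1.7 m.
σ'_h at WT = K_a γ d_w = 12.06 kPa; at base = 12.06 + K_a γ' × 1.7 = 16.26 kPa.
P₁ (0–2.8 m) = ½×12.06×2.8 = 16.88. P₂ (2.8–4.5 m) = ½(12.06+16.26)×1.7 = 24.07.
P_w = ½ γ_w h₂² = 0.5×9.81×1.7² = 14.18. Total = 16.88+24.07+14.18 = 55.12 kN/m.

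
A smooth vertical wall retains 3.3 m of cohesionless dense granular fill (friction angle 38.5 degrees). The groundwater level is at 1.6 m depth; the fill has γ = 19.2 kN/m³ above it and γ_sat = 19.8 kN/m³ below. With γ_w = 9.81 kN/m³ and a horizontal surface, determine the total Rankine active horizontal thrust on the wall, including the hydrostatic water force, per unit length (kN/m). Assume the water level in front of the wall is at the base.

35.4 kN/m

K_a = tan²(45° − φ/2) = 0.2327.
γ' = 19.8 − 9.81 = 9.990 kN/m³. Depth below WT = 1.7 m.
σ'_h at WT = K_a γ d_w = 7.147 kPa; at base = 7.147 + K_a γ' × 1.7 = 11.10 kPa.
P₁ (0–1.6 m) = ½×7.147×1.6 = 5.718. P₂ (1.6–3.3 m) = ½(7.147+11.10)×1.7 = 15.51.
P_w = ½ γ_w h₂² = 0.5×9.81×1.7² = 14.18. Total = 5.718+15.51+14.18 = 35.40 kN/m.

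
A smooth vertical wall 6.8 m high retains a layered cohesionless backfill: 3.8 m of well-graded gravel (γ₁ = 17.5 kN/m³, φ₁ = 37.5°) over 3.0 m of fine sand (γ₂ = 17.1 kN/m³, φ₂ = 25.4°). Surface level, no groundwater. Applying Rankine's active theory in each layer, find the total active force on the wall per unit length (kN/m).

K_a1 = tan²(45°−37.5°/2) = 0.2432; K_a2 = tan²(45°−25.4°/2) = 0.3996.
Layer 1: σ at base = K_a1 γ₁ h₁ = 16.17 kPa; P₁ = ½×16.17×3.8 = 30.73.
Layer 2: σ_v at top = γ₁h₁ = 66.50; σ_h top = K_a2×66.50 = 26.58; σ_h base = K_a2×(66.50+17.1×3.0) = 47.08.
P₂ = ½(26.58+47.08)×3.0 = 110.5. Total P_a = 30.73+110.5 = 141.2 kN/m.

141 kN/m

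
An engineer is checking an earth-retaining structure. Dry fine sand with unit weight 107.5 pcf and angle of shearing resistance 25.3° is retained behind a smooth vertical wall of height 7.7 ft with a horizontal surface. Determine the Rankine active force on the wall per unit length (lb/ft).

1280 lb/ft

K_a = tan²(45° − φ/2) = 0.4012.
P_a = ½ K_a γ H² = 0.5 × 0.4012 × 107.5 × 7.7² = 1279 lb/ft.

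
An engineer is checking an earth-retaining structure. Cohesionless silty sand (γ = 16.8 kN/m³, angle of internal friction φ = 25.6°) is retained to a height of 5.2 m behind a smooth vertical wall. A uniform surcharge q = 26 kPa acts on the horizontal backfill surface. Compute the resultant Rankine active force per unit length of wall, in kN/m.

144 kN/m

K_a = tan²(45° − φ/2) = 0.3966.
Soil triangle: ½ K_a γ H² = 0.5×0.3966×16.8×5.2² = 90.07 kN/m.
Surcharge rectangle: K_a q H = 0.3966×26×5.2 = 53.62 kN/m.
Total = 90.07 + 53.62 = 143.7 kN/m.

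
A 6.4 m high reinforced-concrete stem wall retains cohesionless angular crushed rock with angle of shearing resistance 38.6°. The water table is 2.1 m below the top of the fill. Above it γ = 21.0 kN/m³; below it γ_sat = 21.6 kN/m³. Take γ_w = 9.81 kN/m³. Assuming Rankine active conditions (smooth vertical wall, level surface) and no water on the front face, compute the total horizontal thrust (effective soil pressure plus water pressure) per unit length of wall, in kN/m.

171 kN/m

K_a = tan²(45° − φ/2) = 0.2316.
γ' = 21.6 − 9.81 = 11.79 kN/m³. Depth below WT = 4.3 m.
σ'_h at WT = K_a γ d_w = 10.21 kPa; at base = 10.21 + K_a γ' × 4.3 = 21.96 kPa.
P₁ (0–2.1 m) = ½×10.21×2.1 = 10.73. P₂ (2.1–6.4 m) = ½(10.21+21.96)×4.3 = 69.17.
P_w = ½ γ_w h₂² = 0.5×9.81×4.3² = 90.69. Total = 10.73+69.17+90.69 = 170.6 kN/m.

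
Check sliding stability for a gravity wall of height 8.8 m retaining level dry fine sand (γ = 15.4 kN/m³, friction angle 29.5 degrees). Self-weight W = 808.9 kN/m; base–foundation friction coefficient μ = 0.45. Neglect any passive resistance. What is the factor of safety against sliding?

K_a = tan²(45° − 29.5°/2) = 0.3401.
P_a = ½K_aγH² = 0.5×0.3401×15.4×8.8² = 202.8 kN/m, acting at H/3 = 2.933 m above the base.
FS_sliding = μW / P_a = 0.45×808.9 / 202.8 = 1.795.

1.79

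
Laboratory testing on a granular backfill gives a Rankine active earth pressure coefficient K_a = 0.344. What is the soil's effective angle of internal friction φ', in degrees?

29.2°

K_a = tan²(45° − φ/2) ⇒ 45° − φ/2 = arctan(√0.344) = 30.39°.
φ = 2(45° − 30.39°) = 29.22°.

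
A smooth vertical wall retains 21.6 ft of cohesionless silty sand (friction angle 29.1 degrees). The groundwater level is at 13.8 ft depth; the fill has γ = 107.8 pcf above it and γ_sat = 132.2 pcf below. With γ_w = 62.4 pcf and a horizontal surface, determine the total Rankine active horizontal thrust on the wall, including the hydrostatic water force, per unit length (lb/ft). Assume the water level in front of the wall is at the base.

K_a = tan²(45° − φ/2) = 0.3456.
γ' = 132.2 − 62.4 = 69.80 pcf. Depth below WT = 7.8 ft.
σ'_h at WT = K_a γ d_w = 514.1 psf; at base = 514.1 + K_a γ' × 7.8 = 702.3 psf.
P₁ (0–13.8 ft) = ½×514.1×13.8 = 3547. P₂ (13.8–21.6 ft) = ½(514.1+702.3)×7.8 = 4744.
P_w = ½ γ_w h₂² = 0.5×62.4×7.8² = 1898. Total = 3547+4744+1898 = 10190 lb/ft.

10200 lb/ft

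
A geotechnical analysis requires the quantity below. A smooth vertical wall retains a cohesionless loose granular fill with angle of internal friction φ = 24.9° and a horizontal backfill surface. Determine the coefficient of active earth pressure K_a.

K_a = tan²(45° − φ/2) = tan²(32.55°) = 0.4074.

0.407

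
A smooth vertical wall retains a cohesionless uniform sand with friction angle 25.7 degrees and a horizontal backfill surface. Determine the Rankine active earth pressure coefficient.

K_a = tan²(45° − φ/2) = tan²(32.15°) = 0.3950.

0.395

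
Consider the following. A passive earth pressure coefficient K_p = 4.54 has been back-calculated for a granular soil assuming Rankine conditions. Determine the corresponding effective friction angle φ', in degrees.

39.7°

K_p = (1+sin φ)/(1−sin φ) ⇒ sin φ = (K_p − 1)/(K_p + 1) = 0.6390.
φ = arcsin(0.6390) = 39.72°.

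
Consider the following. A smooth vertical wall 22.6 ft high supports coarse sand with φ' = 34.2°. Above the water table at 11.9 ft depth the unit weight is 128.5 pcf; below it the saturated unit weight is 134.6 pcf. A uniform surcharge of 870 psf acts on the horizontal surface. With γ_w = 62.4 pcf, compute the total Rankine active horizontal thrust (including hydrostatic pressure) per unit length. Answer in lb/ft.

K_a = tan²(45° − φ/2) = 0.2803.
γ' = 134.6 − 62.4 = 72.20 pcf. h₂ = H − d_w = 10.7 ft.
σ'_h: at surface K_a·q = 243.9; at WT K_a(q+γd_w) = 672.6; at base K_a(q+γd_w+γ'h₂) = 889.2 psf.
P₁ = ½(243.9+672.6)×11.9 = 5453; P₂ = ½(672.6+889.2)×10.7 = 8355; P_w = ½γ_w h₂² = 3572.
Total = 5453+8355+3572 = 17380 lb/ft.

17400 lb/ft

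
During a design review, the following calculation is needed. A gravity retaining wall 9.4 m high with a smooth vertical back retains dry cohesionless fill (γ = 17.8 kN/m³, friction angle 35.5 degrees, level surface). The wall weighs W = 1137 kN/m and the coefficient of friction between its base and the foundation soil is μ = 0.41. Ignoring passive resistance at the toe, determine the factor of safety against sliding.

K_a = tan²(45° − 35.5°/2) = 0.2653.
P_a = ½K_aγH² = 0.5×0.2653×17.8×9.4² = 208.6 kN/m, acting at H/3 = 3.133 m above the base.
FS_sliding = μW / P_a = 0.41×1137 / 208.6 = 2.235.

2.23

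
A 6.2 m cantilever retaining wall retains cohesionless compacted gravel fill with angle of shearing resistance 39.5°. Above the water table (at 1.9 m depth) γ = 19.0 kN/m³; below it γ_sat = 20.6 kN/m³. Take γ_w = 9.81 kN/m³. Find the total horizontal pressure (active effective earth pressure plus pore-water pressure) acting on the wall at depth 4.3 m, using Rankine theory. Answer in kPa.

K_a = (1 − sin φ)/(1 + sin φ) = 0.2224.
γ' = 20.6 − 9.81 = 10.79 kN/m³.
Effective vertical stress at 4.3 m: σ'_v = 19.0×1.9 + 10.79×2.40 = 62.00 kPa.
σ'_h = K_a σ'_v = 0.2224 × 62.00 = 13.79 kPa; u = γ_w × 2.40 = 23.54 kPa.
Total σ_h = 13.79 + 23.54 = 37.33 kPa.

37.3 kPa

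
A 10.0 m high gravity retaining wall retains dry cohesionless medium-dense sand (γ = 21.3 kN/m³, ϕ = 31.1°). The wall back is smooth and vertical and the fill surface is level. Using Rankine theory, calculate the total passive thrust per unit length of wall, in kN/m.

3340 kN/m

K_p = tan²(45° + φ/2) = 3.137.
P_p = ½ K_p γ H² = 0.5 × 3.137 × 21.3 × 10.0² = 3341 kN/m.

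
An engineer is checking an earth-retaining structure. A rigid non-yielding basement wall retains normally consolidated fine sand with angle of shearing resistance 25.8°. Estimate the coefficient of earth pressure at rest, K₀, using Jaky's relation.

K₀ = 1 − sin φ' = 1 − sin 25.8° = 0.5648.

0.565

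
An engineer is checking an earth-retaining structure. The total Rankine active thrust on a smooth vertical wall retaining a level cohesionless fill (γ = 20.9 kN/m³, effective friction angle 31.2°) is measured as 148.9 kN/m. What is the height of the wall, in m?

K_a = 0.3175. P_a = ½ K_a γ H² ⇒ H = √(2P_a/(K_a γ)).
H = √(2×148.9/(0.3175×20.9)) = 6.699 m.

6.70 m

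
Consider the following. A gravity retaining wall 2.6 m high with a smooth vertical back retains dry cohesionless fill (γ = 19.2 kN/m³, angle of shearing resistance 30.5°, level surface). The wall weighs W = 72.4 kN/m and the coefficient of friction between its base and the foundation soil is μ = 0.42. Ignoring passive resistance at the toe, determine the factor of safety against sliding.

K_a = tan²(45° − 30.5°/2) = 0.3267.
P_a = ½K_aγH² = 0.5×0.3267×19.2×2.6² = 21.20 kN/m, acting at H/3 = 0.8667 m above the base.
FS_sliding = μW / P_a = 0.42×72.4 / 21.20 = 1.434.

1.43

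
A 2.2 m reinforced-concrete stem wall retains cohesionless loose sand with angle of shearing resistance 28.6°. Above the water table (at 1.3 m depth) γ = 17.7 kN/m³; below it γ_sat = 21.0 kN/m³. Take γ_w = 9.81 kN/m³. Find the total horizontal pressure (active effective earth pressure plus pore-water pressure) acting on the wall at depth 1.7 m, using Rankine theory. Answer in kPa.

13.6 kPa

K_a = (1 − sin φ)/(1 + sin φ) = 0.3525.
γ' = 21.0 − 9.81 = 11.19 kN/m³.
Effective vertical stress at 1.7 m: σ'_v = 17.7×1.3 + 11.19×0.400 = 27.49 kPa.
σ'_h = K_a σ'_v = 0.3525 × 27.49 = 9.690 kPa; u = γ_w × 0.400 = 3.924 kPa.
Total σ_h = 9.690 + 3.924 = 13.61 kPa.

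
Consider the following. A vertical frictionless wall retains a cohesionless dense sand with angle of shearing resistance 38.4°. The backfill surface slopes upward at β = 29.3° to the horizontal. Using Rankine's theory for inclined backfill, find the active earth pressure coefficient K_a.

0.340

K_a = cos β · (cos β − √(cos²β − cos²φ)) / (cos β + √(cos²β − cos²φ)).
cos β = 0.8721, cos φ = 0.7837, √(cos²β − cos²φ) = 0.3825.
K_a = 0.8721 × (0.8721 − 0.3825)/(0.8721 + 0.3825) = 0.3403.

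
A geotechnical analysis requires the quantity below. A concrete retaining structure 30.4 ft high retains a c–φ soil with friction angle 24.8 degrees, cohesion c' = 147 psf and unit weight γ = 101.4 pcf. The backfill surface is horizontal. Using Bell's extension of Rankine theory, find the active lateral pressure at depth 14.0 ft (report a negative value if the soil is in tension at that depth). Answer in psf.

393 psf

K_a = (1 − sin φ)/(1 + sin φ) = 0.4090.
σ_a = K_a γ z − 2c√K_a = 0.4090×101.4×14.0 − 2×147×0.6395 = 392.6 psf.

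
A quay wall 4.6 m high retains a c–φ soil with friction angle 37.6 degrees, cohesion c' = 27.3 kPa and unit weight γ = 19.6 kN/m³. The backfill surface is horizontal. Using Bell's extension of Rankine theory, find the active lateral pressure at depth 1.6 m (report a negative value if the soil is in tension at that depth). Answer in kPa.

K_a = (1 − sin φ)/(1 + sin φ) = 0.2421.
σ_a = K_a γ z − 2c√K_a = 0.2421×19.6×1.6 − 2×27.3×0.4921 = -19.27 kPa.

-19.3 kPa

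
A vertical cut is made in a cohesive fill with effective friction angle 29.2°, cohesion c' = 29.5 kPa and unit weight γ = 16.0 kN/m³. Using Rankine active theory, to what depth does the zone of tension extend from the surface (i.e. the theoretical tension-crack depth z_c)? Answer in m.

6.29 m

K_a = tan²(45° − 29.2°/2) = 0.3442; √K_a = 0.5867.
The active pressure is zero where K_a γ z = 2c√K_a, so z_c = 2c/(γ√K_a) = 2×29.5/(16.0×0.5867) = 6.285 m.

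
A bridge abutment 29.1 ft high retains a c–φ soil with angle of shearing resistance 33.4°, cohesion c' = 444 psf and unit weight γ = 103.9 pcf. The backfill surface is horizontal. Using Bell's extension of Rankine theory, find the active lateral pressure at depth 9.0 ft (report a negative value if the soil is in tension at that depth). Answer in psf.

-207 psf

K_a = (1 − sin φ)/(1 + sin φ) = 0.2899.
σ_a = K_a γ z − 2c√K_a = 0.2899×103.9×9.0 − 2×444×0.5384 = -207.0 psf.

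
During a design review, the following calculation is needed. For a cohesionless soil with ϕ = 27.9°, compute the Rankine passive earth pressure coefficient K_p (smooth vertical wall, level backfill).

2.76

K_p = (1 + sin φ)/(1 − sin φ) = tan²(45° + 27.9°/2) = 2.759.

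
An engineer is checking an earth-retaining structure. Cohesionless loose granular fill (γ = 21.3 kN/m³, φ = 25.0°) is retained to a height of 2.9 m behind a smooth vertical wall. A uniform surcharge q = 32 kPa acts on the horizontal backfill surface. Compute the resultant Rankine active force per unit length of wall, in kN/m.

K_a = tan²(45° − φ/2) = 0.4059.
Soil triangle: ½ K_a γ H² = 0.5×0.4059×21.3×2.9² = 36.35 kN/m.
Surcharge rectangle: K_a q H = 0.4059×32×2.9 = 37.66 kN/m.
Total = 36.35 + 37.66 = 74.01 kN/m.

74.0 kN/m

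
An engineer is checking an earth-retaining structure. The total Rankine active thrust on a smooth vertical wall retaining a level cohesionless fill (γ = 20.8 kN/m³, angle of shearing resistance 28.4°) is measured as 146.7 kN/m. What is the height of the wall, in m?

K_a = 0.3554. P_a = ½ K_a γ H² ⇒ H = √(2P_a/(K_a γ)).
H = √(2×146.7/(0.3554×20.8)) = 6.300 m.

6.30 m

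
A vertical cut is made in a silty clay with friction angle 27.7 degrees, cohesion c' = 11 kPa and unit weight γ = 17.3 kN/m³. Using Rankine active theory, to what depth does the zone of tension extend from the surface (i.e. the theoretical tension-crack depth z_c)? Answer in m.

K_a = tan²(45° − 27.7°/2) = 0.3653; √K_a = 0.6044.
The active pressure is zero where K_a γ z = 2c√K_a, so z_c = 2c/(γ√K_a) = 2×11/(17.3×0.6044) = 2.104 m.

2.10 m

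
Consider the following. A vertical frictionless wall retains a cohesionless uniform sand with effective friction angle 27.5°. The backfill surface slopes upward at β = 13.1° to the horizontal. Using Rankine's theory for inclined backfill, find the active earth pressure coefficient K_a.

0.405

K_a = cos β · (cos β − √(cos²β − cos²φ)) / (cos β + √(cos²β − cos²φ)).
cos β = 0.9740, cos φ = 0.8870, √(cos²β − cos²φ) = 0.4023.
K_a = 0.9740 × (0.9740 − 0.4023)/(0.9740 + 0.4023) = 0.4046.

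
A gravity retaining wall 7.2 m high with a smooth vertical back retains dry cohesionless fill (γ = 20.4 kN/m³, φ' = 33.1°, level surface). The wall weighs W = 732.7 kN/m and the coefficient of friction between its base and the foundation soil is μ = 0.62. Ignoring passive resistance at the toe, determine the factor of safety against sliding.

K_a = tan²(45° − 33.1°/2) = 0.2936.
P_a = ½K_aγH² = 0.5×0.2936×20.4×7.2² = 155.2 kN/m, acting at H/3 = 2.400 m above the base.
FS_sliding = μW / P_a = 0.62×732.7 / 155.2 = 2.926.

2.93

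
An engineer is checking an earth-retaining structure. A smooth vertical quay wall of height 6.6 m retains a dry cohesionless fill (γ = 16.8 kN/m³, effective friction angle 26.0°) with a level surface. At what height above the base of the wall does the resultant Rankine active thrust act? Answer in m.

2.20 m

K_a = 0.3905.
The pressure distribution is triangular, so the resultant acts at H/3 above the base = 6.6/3 = 2.200 m.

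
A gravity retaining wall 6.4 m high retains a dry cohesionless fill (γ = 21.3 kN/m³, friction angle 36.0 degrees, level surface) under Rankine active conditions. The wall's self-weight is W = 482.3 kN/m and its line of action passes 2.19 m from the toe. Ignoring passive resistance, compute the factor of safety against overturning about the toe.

K_a = tan²(45° − 36.0°/2) = 0.2596.
P_a = ½K_aγH² = 0.5×0.2596×21.3×6.4² = 113.3 kN/m, acting at H/3 = 2.133 m above the base.
Overturning moment M_o = P_a × H/3 = 113.3 × 2.133 = 241.6.
Resisting moment M_r = W × 2.19 = 482.3 × 2.19 = 1056.
FS_overturning = M_r/M_o = 1056/241.6 = 4.372.

4.37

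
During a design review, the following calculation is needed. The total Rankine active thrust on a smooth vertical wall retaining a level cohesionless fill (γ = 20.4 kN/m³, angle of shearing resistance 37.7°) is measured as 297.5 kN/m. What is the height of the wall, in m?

K_a = 0.2411. P_a = ½ K_a γ H² ⇒ H = √(2P_a/(K_a γ)).
H = √(2×297.5/(0.2411×20.4)) = 11.00 m.

11.0 m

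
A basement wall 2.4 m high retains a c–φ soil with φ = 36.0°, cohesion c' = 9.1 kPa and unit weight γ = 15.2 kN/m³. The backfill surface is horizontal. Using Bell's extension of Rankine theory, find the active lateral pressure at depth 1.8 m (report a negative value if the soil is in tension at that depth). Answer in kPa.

-2.17 kPa

K_a = (1 − sin φ)/(1 + sin φ) = 0.2596.
σ_a = K_a γ z − 2c√K_a = 0.2596×15.2×1.8 − 2×9.1×0.5095 = -2.170 kPa.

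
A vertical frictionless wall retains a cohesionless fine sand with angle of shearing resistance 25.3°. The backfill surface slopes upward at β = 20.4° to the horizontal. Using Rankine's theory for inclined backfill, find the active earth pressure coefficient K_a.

0.546

K_a = cos β · (cos β − √(cos²β − cos²φ)) / (cos β + √(cos²β − cos²φ)).
cos β = 0.9373, cos φ = 0.9041, √(cos²β − cos²φ) = 0.2472.
K_a = 0.9373 × (0.9373 − 0.2472)/(0.9373 + 0.2472) = 0.5460.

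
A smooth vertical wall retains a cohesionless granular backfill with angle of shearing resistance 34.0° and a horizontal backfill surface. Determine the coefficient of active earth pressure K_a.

0.283

K_a = tan²(45° − φ/2) = tan²(28.00°) = 0.2827.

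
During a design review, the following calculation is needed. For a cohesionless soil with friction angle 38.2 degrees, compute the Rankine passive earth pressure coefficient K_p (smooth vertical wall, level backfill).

K_p = (1 + sin φ)/(1 − sin φ) = tan²(45° + 38.2°/2) = 4.241.

4.24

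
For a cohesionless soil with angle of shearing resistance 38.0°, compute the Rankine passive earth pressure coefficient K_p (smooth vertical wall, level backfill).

4.20

K_p = (1 + sin φ)/(1 − sin φ) = tan²(45° + 38.0°/2) = 4.204.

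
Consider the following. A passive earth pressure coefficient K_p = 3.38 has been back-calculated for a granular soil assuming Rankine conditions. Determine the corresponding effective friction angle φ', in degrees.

32.9°

K_p = (1+sin φ)/(1−sin φ) ⇒ sin φ = (K_p − 1)/(K_p + 1) = 0.5434.
φ = arcsin(0.5434) = 32.91°.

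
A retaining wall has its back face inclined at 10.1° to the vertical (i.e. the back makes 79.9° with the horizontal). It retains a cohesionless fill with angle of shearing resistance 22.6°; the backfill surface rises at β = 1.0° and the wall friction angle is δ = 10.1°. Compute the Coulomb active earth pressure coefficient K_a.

0.489

K_a = sin²(α+φ) / [sin²α · sin(α−δ) · (1 + √{sin(φ+δ)sin(φ−β) / (sin(α−δ)sin(α+β))})²].
With α = 79.9°, φ = 22.6°, δ = 10.1°, β = 1.0°: K_a = 0.4894.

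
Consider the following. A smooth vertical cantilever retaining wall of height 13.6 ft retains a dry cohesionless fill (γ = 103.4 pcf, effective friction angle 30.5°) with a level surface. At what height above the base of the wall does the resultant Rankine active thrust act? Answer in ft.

4.53 ft

K_a = 0.3267.
The pressure distribution is triangular, so the resultant acts at H/3 above the base = 13.6/3 = 4.533 ft.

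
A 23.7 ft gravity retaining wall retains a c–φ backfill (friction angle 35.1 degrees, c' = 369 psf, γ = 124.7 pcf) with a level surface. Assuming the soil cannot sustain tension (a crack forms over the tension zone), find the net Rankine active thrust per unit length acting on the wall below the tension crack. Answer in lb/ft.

K_a = 0.2698; √K_a = 0.5195.
Tension-crack depth z_c = 2c/(γ√K_a) = 2×369/(124.7×0.5195) = 11.39 ft.
σ_a at base = K_a γ H − 2c√K_a = 0.2698×124.7×23.7 − 2×369×0.5195 = 414.1 psf.
P_a = ½ × 414.1 × (H − z_c) = 0.5×414.1×12.31 = 2548 lb/ft.

2550 lb/ft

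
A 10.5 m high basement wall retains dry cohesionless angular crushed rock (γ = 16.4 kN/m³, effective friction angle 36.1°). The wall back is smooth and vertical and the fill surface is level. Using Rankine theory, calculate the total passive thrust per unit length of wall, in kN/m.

3500 kN/m

K_p = tan²(45° + φ/2) = 3.869.
P_p = ½ K_p γ H² = 0.5 × 3.869 × 16.4 × 10.5² = 3497 kN/m.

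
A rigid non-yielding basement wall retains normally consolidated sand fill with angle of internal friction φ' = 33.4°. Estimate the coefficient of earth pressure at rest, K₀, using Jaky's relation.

K₀ = 1 − sin φ' = 1 − sin 33.4° = 0.4495.

0.450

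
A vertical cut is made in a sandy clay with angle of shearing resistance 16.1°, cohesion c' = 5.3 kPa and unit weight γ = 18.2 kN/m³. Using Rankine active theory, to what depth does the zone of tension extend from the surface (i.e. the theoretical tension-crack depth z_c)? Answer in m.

K_a = tan²(45° − 16.1°/2) = 0.5658; √K_a = 0.7522.
The active pressure is zero where K_a γ z = 2c√K_a, so z_c = 2c/(γ√K_a) = 2×5.3/(18.2×0.7522) = 0.7743 m.

0.774 m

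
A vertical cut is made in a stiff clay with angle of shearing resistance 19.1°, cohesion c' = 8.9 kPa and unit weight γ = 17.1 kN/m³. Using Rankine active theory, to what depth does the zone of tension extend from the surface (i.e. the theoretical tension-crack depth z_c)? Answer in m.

1.46 m

K_a = tan²(45° − 19.1°/2) = 0.5069; √K_a = 0.7120.
The active pressure is zero where K_a γ z = 2c√K_a, so z_c = 2c/(γ√K_a) = 2×8.9/(17.1×0.7120) = 1.462 m.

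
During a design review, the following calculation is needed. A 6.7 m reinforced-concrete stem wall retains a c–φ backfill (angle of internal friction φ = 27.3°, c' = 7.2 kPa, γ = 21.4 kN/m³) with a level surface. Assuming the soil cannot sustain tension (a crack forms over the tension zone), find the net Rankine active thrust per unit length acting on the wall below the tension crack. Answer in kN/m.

K_a = 0.3711; √K_a = 0.6092.
Tension-crack depth z_c = 2c/(γ√K_a) = 2×7.2/(21.4×0.6092) = 1.105 m.
σ_a at base = K_a γ H − 2c√K_a = 0.3711×21.4×6.7 − 2×7.2×0.6092 = 44.44 kPa.
P_a = ½ × 44.44 × (H − z_c) = 0.5×44.44×5.595 = 124.3 kN/m.

124 kN/m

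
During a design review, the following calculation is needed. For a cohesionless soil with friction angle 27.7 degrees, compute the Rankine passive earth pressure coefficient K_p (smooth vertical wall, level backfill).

2.74

K_p = (1 + sin φ)/(1 − sin φ) = tan²(45° + 27.7°/2) = 2.737.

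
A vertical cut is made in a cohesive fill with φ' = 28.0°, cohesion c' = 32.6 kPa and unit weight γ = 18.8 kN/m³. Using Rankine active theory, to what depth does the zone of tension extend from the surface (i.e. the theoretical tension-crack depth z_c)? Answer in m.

5.77 m

K_a = tan²(45° − 28.0°/2) = 0.3610; √K_a = 0.6009.
The active pressure is zero where K_a γ z = 2c√K_a, so z_c = 2c/(γ√K_a) = 2×32.6/(18.8×0.6009) = 5.772 m.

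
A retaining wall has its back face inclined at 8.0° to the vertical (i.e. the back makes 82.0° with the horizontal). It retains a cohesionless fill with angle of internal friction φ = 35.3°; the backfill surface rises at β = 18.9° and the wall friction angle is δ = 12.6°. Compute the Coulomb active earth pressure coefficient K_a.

K_a = sin²(α+φ) / [sin²α · sin(α−δ) · (1 + √{sin(φ+δ)sin(φ−β) / (sin(α−δ)sin(α+β))})²].
With α = 82.0°, φ = 35.3°, δ = 12.6°, β = 18.9°: K_a = 0.3941.

0.394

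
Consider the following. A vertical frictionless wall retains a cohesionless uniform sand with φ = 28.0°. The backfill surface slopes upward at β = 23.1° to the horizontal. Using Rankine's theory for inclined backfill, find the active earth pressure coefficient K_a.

K_a = cos β · (cos β − √(cos²β − cos²φ)) / (cos β + √(cos²β − cos²φ)).
cos β = 0.9198, cos φ = 0.8829, √(cos²β − cos²φ) = 0.2578.
K_a = 0.9198 × (0.9198 − 0.2578)/(0.9198 + 0.2578) = 0.5171.

0.517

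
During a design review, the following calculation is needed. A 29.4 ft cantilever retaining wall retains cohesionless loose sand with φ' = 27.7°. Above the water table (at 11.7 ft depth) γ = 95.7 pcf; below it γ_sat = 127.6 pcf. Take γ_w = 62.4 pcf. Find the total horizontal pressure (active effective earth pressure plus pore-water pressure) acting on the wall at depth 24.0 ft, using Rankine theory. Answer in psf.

K_a = (1 − sin φ)/(1 + sin φ) = 0.3653.
γ' = 127.6 − 62.4 = 65.20 pcf.
Effective vertical stress at 24.0 ft: σ'_v = 95.7×11.7 + 65.20×12.3 = 1922 psf.
σ'_h = K_a σ'_v = 0.3653 × 1922 = 702.0 psf; u = γ_w × 12.3 = 767.5 psf.
Total σ_h = 702.0 + 767.5 = 1470 psf.

1470 psf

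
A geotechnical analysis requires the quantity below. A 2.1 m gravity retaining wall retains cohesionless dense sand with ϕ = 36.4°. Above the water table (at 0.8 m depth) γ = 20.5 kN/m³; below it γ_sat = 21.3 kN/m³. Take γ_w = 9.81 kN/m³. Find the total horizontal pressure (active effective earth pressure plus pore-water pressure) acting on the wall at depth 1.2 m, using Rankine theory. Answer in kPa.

9.28 kPa

K_a = (1 − sin φ)/(1 + sin φ) = 0.2552.
γ' = 21.3 − 9.81 = 11.49 kN/m³.
Effective vertical stress at 1.2 m: σ'_v = 20.5×0.8 + 11.49×0.400 = 21.00 kPa.
σ'_h = K_a σ'_v = 0.2552 × 21.00 = 5.357 kPa; u = γ_w × 0.400 = 3.924 kPa.
Total σ_h = 5.357 + 3.924 = 9.281 kPa.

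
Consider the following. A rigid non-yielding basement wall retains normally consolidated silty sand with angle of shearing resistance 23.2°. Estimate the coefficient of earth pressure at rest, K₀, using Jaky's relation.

K₀ = 1 − sin φ' = 1 − sin 23.2° = 0.6061.

0.606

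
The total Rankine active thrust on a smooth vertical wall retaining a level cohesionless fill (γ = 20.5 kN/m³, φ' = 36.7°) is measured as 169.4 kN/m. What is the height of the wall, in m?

K_a = 0.2519. P_a = ½ K_a γ H² ⇒ H = √(2P_a/(K_a γ)).
H = √(2×169.4/(0.2519×20.5)) = 8.101 m.

8.10 m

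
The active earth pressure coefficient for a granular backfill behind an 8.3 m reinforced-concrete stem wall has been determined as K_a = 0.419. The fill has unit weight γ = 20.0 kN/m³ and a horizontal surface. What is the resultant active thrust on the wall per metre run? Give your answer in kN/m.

289 kN/m

P = ½ K_a γ H² = 0.5 × 0.419 × 20.0 × 8.3² = 288.6 kN/m.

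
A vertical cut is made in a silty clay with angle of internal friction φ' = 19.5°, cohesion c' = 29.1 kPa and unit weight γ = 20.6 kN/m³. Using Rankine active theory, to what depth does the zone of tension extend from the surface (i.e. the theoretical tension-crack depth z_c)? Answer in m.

K_a = tan²(45° − 19.5°/2) = 0.4995; √K_a = 0.7067.
The active pressure is zero where K_a γ z = 2c√K_a, so z_c = 2c/(γ√K_a) = 2×29.1/(20.6×0.7067) = 3.998 m.

4.00 m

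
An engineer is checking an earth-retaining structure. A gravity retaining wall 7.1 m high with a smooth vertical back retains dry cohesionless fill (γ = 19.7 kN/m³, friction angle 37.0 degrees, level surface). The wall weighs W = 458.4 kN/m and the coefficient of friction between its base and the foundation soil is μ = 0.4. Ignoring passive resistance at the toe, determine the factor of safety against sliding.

1.49

K_a = tan²(45° − 37.0°/2) = 0.2486.
P_a = ½K_aγH² = 0.5×0.2486×19.7×7.1² = 123.4 kN/m, acting at H/3 = 2.367 m above the base.
FS_sliding = μW / P_a = 0.4×458.4 / 123.4 = 1.486.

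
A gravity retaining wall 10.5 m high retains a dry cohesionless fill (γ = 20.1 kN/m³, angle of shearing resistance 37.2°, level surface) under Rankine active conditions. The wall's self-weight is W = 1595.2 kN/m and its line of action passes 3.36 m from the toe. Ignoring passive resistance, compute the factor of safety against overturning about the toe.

5.61

K_a = tan²(45° − 37.2°/2) = 0.2464.
P_a = ½K_aγH² = 0.5×0.2464×20.1×10.5² = 273.0 kN/m, acting at H/3 = 3.500 m above the base.
Overturning moment M_o = P_a × H/3 = 273.0 × 3.500 = 955.6.
Resisting moment M_r = W × 3.36 = 1595.2 × 3.36 = 5360.
FS_overturning = M_r/M_o = 5360/955.6 = 5.609.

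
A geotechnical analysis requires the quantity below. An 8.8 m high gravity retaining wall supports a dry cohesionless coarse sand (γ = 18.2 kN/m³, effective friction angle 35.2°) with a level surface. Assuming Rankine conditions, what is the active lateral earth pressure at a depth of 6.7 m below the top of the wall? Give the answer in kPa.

32.8 kPa

K_a = (1 − sin φ)/(1 + sin φ) = 0.2687.
σ_h = K_a γ z = 0.2687 × 18.2 × 6.7 = 32.76 kPa.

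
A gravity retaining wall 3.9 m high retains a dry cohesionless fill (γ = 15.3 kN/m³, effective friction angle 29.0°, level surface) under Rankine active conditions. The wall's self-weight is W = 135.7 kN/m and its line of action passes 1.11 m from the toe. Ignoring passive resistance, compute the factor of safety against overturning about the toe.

K_a = tan²(45° − 29.0°/2) = 0.3470.
P_a = ½K_aγH² = 0.5×0.3470×15.3×3.9² = 40.37 kN/m, acting at H/3 = 1.300 m above the base.
Overturning moment M_o = P_a × H/3 = 40.37 × 1.300 = 52.48.
Resisting moment M_r = W × 1.11 = 135.7 × 1.11 = 150.6.
FS_overturning = M_r/M_o = 150.6/52.48 = 2.870.

2.87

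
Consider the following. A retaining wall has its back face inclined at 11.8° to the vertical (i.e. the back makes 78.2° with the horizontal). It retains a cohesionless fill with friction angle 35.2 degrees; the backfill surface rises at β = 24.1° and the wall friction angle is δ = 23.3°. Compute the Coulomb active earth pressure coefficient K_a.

0.509

K_a = sin²(α+φ) / [sin²α · sin(α−δ) · (1 + √{sin(φ+δ)sin(φ−β) / (sin(α−δ)sin(α+β))})²].
With α = 78.2°, φ = 35.2°, δ = 23.3°, β = 24.1°: K_a = 0.5088.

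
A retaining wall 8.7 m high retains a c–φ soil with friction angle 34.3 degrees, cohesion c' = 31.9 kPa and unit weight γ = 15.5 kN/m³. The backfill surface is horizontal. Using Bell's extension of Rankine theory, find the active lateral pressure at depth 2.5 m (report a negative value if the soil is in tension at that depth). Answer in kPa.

K_a = (1 − sin φ)/(1 + sin φ) = 0.2792.
σ_a = K_a γ z − 2c√K_a = 0.2792×15.5×2.5 − 2×31.9×0.5284 = -22.89 kPa.

-22.9 kPa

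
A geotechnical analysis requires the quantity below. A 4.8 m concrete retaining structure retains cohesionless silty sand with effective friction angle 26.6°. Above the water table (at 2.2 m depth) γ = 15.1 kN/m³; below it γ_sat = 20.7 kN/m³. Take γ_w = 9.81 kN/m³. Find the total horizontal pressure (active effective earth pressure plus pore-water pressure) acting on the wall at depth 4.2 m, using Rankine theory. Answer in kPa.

K_a = (1 − sin φ)/(1 + sin φ) = 0.3814.
γ' = 20.7 − 9.81 = 10.89 kN/m³.
Effective vertical stress at 4.2 m: σ'_v = 15.1×2.2 + 10.89×2.00 = 55.00 kPa.
σ'_h = K_a σ'_v = 0.3814 × 55.00 = 20.98 kPa; u = γ_w × 2.00 = 19.62 kPa.
Total σ_h = 20.98 + 19.62 = 40.60 kPa.

40.6 kPa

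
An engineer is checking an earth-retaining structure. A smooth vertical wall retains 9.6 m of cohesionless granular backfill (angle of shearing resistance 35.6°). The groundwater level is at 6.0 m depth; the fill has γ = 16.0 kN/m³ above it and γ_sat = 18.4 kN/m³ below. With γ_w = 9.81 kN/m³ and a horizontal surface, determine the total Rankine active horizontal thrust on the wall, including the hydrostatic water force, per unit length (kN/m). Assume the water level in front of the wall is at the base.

K_a = tan²(45° − φ/2) = 0.2641.
γ' = 18.4 − 9.81 = 8.590 kN/m³. Depth below WT = 3.6 m.
σ'_h at WT = K_a γ d_w = 25.36 kPa; at base = 25.36 + K_a γ' × 3.6 = 33.52 kPa.
P₁ (0–6.0 m) = ½×25.36×6.0 = 76.07. P₂ (6.0–9.6 m) = ½(25.36+33.52)×3.6 = 106.0.
P_w = ½ γ_w h₂² = 0.5×9.81×3.6² = 63.57. Total = 76.07+106.0+63.57 = 245.6 kN/m.

246 kN/m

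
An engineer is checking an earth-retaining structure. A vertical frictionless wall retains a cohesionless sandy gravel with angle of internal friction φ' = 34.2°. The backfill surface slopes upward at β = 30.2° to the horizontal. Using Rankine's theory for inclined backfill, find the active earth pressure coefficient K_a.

K_a = cos β · (cos β − √(cos²β − cos²φ)) / (cos β + √(cos²β − cos²φ)).
cos β = 0.8643, cos φ = 0.8271, √(cos²β − cos²φ) = 0.2508.
K_a = 0.8643 × (0.8643 − 0.2508)/(0.8643 + 0.2508) = 0.4755.

0.475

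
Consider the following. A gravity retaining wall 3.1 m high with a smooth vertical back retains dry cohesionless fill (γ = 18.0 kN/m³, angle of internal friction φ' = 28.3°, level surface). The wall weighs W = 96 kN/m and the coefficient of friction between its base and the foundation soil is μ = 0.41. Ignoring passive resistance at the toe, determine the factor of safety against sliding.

1.28

K_a = tan²(45° − 28.3°/2) = 0.3568.
P_a = ½K_aγH² = 0.5×0.3568×18.0×3.1² = 30.86 kN/m, acting at H/3 = 1.033 m above the base.
FS_sliding = μW / P_a = 0.41×96 / 30.86 = 1.276.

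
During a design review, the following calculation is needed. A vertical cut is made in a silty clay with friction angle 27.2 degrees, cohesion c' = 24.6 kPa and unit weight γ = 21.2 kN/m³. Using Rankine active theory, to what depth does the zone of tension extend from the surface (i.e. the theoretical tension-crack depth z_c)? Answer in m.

K_a = tan²(45° − 27.2°/2) = 0.3726; √K_a = 0.6104.
The active pressure is zero where K_a γ z = 2c√K_a, so z_c = 2c/(γ√K_a) = 2×24.6/(21.2×0.6104) = 3.802 m.

3.80 m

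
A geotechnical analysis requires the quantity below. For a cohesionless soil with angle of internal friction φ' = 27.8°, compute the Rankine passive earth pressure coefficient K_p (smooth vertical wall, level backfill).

K_p = (1 + sin φ)/(1 − sin φ) = tan²(45° + 27.8°/2) = 2.748.

2.75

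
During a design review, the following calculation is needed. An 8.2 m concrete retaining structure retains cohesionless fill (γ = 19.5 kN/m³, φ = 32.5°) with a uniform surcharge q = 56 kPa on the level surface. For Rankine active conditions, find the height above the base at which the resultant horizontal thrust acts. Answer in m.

K_a = 0.3010.
Triangular part P₁ = ½K_aγH² = 197.3 at H/3 = 2.733 m; rectangular part P₂ = K_a q H = 138.2 at H/2 = 4.100 m.
ȳ = (P₁·2.733 + P₂·4.100)/(P₁+P₂) = 3.296 m.

3.30 m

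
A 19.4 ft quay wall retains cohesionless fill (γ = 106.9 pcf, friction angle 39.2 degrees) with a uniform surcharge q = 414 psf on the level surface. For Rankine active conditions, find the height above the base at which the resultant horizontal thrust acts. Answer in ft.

K_a = 0.2255.
Triangular part P₁ = ½K_aγH² = 4536 at H/3 = 6.467 ft; rectangular part P₂ = K_a q H = 1811 at H/2 = 9.700 ft.
ȳ = (P₁·6.467 + P₂·9.700)/(P₁+P₂) = 7.389 ft.

7.39 ft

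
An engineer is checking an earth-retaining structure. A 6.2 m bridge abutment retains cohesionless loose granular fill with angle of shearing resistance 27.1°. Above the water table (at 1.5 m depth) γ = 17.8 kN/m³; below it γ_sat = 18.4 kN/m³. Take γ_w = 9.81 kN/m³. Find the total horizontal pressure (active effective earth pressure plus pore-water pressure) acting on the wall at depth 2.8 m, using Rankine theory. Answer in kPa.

26.9 kPa

K_a = (1 − sin φ)/(1 + sin φ) = 0.3741.
γ' = 18.4 − 9.81 = 8.590 kN/m³.
Effective vertical stress at 2.8 m: σ'_v = 17.8×1.5 + 8.590×1.30 = 37.87 kPa.
σ'_h = K_a σ'_v = 0.3741 × 37.87 = 14.16 kPa; u = γ_w × 1.30 = 12.75 kPa.
Total σ_h = 14.16 + 12.75 = 26.92 kPa.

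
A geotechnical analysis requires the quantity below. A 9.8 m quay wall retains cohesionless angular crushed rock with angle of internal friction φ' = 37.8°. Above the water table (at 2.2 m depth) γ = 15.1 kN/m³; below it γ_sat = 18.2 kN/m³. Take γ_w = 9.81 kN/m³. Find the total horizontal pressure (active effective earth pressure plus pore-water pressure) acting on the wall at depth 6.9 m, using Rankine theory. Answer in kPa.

K_a = (1 − sin φ)/(1 + sin φ) = 0.2400.
γ' = 18.2 − 9.81 = 8.390 kN/m³.
Effective vertical stress at 6.9 m: σ'_v = 15.1×2.2 + 8.390×4.70 = 72.65 kPa.
σ'_h = K_a σ'_v = 0.2400 × 72.65 = 17.44 kPa; u = γ_w × 4.70 = 46.11 kPa.
Total σ_h = 17.44 + 46.11 = 63.54 kPa.

63.5 kPa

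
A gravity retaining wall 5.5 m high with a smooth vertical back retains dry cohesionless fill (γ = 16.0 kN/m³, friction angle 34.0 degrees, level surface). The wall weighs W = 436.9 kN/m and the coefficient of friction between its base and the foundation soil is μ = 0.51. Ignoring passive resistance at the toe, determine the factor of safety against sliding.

K_a = tan²(45° − 34.0°/2) = 0.2827.
P_a = ½K_aγH² = 0.5×0.2827×16.0×5.5² = 68.42 kN/m, acting at H/3 = 1.833 m above the base.
FS_sliding = μW / P_a = 0.51×436.9 / 68.42 = 3.257.

3.26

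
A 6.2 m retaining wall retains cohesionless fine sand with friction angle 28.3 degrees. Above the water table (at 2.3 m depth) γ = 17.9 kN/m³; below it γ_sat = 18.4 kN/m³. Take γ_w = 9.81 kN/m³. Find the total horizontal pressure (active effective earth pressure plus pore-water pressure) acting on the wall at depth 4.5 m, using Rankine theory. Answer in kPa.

K_a = (1 − sin φ)/(1 + sin φ) = 0.3568.
γ' = 18.4 − 9.81 = 8.590 kN/m³.
Effective vertical stress at 4.5 m: σ'_v = 17.9×2.3 + 8.590×2.20 = 60.07 kPa.
σ'_h = K_a σ'_v = 0.3568 × 60.07 = 21.43 kPa; u = γ_w × 2.20 = 21.58 kPa.
Total σ_h = 21.43 + 21.58 = 43.01 kPa.

43.0 kPa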